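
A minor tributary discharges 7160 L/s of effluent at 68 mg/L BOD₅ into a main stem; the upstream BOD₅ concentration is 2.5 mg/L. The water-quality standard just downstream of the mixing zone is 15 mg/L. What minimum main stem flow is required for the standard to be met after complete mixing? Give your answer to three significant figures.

Set C_mix = 15: (Q·2.500 + 7160·68.00) / (Q + 7160) = 15
→ Q = 7160·(68.00 − 15)/(15 − 2.500) = 30360 L/s.

30400 L/s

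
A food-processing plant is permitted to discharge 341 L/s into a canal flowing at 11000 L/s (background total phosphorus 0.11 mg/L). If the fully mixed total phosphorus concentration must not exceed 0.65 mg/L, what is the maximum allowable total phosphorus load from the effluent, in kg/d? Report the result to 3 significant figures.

Mass balance at the limit: 11000·0.1100 + 341.0·Cₑ = 11340·0.65 → Cₑ = 18.07 mg/L.
341.0 L/s = 0.3410 m³/s. Load = 0.3410 m³/s × 18.07 g/m³ × 86 400 s/d = 532.4 kg/d.

532 kg/d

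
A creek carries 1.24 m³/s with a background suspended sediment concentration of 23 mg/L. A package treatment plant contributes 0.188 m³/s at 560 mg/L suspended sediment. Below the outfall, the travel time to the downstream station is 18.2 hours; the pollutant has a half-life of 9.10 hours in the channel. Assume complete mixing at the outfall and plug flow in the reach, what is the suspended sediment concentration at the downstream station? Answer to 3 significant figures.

Mass balance: C = (1.240·23.00 + 0.1880·560.0) / 1.428 = 133.8/1.428 = 93.70 mg/L.
Half-life 9.10 h → k = ln 2 / 9.10 = 0.07617 h⁻¹ = 1.828 d⁻¹.
After decay, C = 93.70 × e^(−kt) = 93.70 × 0.2500 = 23.42 mg/L.

23.4 mg/L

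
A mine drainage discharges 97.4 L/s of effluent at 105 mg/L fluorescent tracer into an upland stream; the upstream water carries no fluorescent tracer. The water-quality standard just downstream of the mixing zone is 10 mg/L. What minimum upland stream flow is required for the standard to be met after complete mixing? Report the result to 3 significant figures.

Set C_mix = 10: (Q·0 + 97.40·105.0) / (Q + 97.40) = 10
→ Q = 97.40·(105.0 − 10)/(10 − 0) = 925.3 L/s.

925 L/s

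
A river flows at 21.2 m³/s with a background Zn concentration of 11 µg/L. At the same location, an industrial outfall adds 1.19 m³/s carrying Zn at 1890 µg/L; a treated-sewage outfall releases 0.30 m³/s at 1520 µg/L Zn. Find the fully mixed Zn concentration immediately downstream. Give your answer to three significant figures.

129 µg/L

Mass balance: C = (21.20·11.00 + 1.190·1890 + 0.3000·1520) / 22.69 = 2938/22.69 = 129.5 µg/L.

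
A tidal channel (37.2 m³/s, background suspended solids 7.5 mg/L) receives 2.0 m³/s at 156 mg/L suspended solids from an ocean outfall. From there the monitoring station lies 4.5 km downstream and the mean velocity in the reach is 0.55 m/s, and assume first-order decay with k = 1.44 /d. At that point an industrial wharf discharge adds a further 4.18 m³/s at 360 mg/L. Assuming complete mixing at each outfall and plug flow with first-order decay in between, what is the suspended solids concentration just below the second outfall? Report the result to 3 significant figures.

46.6 mg/L

Mass balance: C = (37.20·7.500 + 2.000·156.0) / 39.20 = 591.0/39.20 = 15.08 mg/L; combined flow 39.20 m³/s.
Travel time t = 4.5·1000 / 0.55 = 8182 s = 2.273 h.
After decay, C = 15.08 × e^(−kt) = 15.08 × 0.8725 = 13.15 mg/L.
At the second outfall, C = (39.20·13.15 + 4.180·360.0) / (39.20 + 4.180) = 46.58 mg/L.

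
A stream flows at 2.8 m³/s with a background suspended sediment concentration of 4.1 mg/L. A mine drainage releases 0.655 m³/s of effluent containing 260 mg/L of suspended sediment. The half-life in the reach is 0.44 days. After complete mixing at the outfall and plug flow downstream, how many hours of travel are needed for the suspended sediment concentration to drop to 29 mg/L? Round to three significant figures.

9.08 h

Mixed concentration C = ΣQC/ΣQ = (2.800·4.100 + 0.6550·260.0) / 3.455 = 181.8/3.455 = 52.61 mg/L.
Half-life 0.44 d → k = ln 2 / 0.44 = 1.575 d⁻¹.
52.61·exp(−k·t) = 29 → t = ln(52.61/29)/k = 32670 s = 9.075 h.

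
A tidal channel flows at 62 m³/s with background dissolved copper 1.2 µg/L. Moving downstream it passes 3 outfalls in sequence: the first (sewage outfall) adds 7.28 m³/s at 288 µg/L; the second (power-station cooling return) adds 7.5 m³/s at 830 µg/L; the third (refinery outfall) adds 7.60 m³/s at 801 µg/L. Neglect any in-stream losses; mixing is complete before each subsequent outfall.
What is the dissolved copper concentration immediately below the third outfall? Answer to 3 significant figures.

172 µg/L

After outfall 1: Q = 62.00 + 7.280 = 69.28 m³/s; C = (62.00·1.200 + 7.280·288.0)/69.28 = 31.34 µg/L.
After outfall 2: Q = 69.28 + 7.500 = 76.78 m³/s; C = (69.28·31.34 + 7.500·830.0)/76.78 = 109.4 µg/L.
After outfall 3: Q = 76.78 + 7.600 = 84.38 m³/s; C = (76.78·109.4 + 7.600·801.0)/84.38 = 171.6 µg/L.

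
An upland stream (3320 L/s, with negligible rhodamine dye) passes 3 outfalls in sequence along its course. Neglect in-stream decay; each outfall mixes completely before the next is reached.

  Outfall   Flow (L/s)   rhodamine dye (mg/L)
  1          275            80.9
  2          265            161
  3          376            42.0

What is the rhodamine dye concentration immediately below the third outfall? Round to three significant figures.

After outfall 1: Q = 3320 + 275.0 = 3595 L/s; C = (3320·0 + 275.0·80.90)/3595 = 6.188 mg/L.
After outfall 2: Q = 3595 + 265.0 = 3860 L/s; C = (3595·6.188 + 265.0·161.0)/3860 = 16.82 mg/L.
After outfall 3: Q = 3860 + 376.0 = 4236 L/s; C = (3860·16.82 + 376.0·42.00)/4236 = 19.05 mg/L.

19.1 mg/L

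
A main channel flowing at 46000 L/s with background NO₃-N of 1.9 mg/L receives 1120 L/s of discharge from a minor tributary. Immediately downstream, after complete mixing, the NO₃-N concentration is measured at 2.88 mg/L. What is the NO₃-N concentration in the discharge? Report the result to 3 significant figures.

Mass balance: 46000·1.900 + 1120·Cₑ = 47120·2.880
→ Cₑ = (47120·2.880 − 46000·1.900) / 1120 = 43.13 mg/L.

43.1 mg/L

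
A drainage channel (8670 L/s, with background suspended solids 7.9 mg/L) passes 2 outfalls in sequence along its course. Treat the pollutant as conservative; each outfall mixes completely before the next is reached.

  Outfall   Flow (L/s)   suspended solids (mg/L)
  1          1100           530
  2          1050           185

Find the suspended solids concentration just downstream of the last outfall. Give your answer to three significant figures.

78.2 mg/L

Below outfall 1: Q → 9770 L/s, C = (8670·7.900 + 1100·530.0)/9770 = 66.68 mg/L.
Below outfall 2: Q → 10820 L/s, C = (9770·66.68 + 1050·185.0)/10820 = 78.16 mg/L.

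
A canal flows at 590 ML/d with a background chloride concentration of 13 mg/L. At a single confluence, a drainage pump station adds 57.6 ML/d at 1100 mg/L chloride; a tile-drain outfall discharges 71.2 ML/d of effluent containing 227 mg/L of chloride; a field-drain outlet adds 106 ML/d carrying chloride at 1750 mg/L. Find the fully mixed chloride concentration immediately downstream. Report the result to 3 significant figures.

331 mg/L

Flow-weighted average: C = (590.0·13.00 + 57.60·1100 + 71.20·227.0 + 106.0·1750) / 824.8 = 272700/824.8 = 330.6 mg/L.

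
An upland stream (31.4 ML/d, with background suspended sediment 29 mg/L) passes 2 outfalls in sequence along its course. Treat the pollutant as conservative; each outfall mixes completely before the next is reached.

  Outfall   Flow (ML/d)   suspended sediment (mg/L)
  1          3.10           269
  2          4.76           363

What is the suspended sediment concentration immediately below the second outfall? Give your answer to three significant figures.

88.4 mg/L

Below outfall 1: Q → 34.50 ML/d, C = (31.40·29.00 + 3.100·269.0)/34.50 = 50.57 mg/L.
Below outfall 2: Q → 39.26 ML/d, C = (34.50·50.57 + 4.760·363.0)/39.26 = 88.45 mg/L.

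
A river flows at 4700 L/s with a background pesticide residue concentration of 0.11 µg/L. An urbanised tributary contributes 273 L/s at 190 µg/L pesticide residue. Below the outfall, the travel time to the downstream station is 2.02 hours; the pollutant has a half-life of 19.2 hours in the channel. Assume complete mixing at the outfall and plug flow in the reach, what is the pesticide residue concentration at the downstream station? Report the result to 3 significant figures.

Mass balance: C = (4700·0.1100 + 273.0·190.0) / 4973 = 52390/4973 = 10.53 µg/L.
Half-life 19.2 h → k = ln 2 / 19.2 = 0.03610 h⁻¹ = 0.8664 d⁻¹.
First-order decay: C = 10.53·exp(−k·t) = 10.53·0.9297 = 9.793 µg/L.

9.79 µg/L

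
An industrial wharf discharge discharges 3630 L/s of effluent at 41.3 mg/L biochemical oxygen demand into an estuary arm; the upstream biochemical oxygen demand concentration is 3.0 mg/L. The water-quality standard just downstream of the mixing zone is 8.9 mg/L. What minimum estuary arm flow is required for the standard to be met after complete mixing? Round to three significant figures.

19900 L/s

Set C_mix = 8.9: (Q·3.000 + 3630·41.30) / (Q + 3630) = 8.9
→ Q = 3630·(41.30 − 8.9)/(8.9 − 3.000) = 19930 L/s.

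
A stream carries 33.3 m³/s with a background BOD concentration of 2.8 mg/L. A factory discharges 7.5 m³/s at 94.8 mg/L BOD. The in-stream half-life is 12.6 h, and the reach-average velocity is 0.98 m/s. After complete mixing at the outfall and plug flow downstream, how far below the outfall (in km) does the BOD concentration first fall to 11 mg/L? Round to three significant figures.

Mass balance: C = (33.30·2.800 + 7.500·94.80) / 40.80 = 804.2/40.80 = 19.71 mg/L.
Half-life 12.6 h → k = ln 2 / 12.6 = 0.05501 h⁻¹ = 1.320 d⁻¹.
Set 19.71·exp(−k·t) = 11 → t = ln(19.71/11)/k = 38170 s = 10.60 h.
Distance = v·t = 0.98·38170 = 37410 m = 37.41 km.

37.4 km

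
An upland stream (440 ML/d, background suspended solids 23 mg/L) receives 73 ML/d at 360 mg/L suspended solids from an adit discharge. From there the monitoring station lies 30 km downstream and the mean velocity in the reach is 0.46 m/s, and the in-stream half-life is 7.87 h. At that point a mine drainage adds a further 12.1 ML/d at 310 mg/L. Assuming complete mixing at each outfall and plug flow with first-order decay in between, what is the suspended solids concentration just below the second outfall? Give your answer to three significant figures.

Flow-weighted average: C = (440.0·23.00 + 73.00·360.0) / 513.0 = 36400/513.0 = 70.96 mg/L; combined flow 513.0 ML/d.
Travel time t = 30·1000 / 0.46 = 65220 s = 18.12 h.
Half-life 7.87 h → k = ln 2 / 7.87 = 0.08807 h⁻¹ = 2.114 d⁻¹.
After decay, C = 70.96 × e^(−kt) = 70.96 × 0.2028 = 14.39 mg/L.
Second outfall: C = (513.0·14.39 + 12.10·310.0)/525.1 = 21.20 mg/L.

21.2 mg/L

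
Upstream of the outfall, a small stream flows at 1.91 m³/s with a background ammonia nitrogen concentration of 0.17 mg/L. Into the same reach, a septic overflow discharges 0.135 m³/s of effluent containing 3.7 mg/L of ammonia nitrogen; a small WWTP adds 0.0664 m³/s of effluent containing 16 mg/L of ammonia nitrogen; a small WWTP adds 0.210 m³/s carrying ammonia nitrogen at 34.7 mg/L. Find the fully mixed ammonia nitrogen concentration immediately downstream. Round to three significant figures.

Mixed concentration C = ΣQC/ΣQ = (1.910·0.1700 + 0.1350·3.700 + 0.06640·16.00 + 0.2100·34.70) / 2.321 = 9.174/2.321 = 3.952 mg/L.

3.95 mg/L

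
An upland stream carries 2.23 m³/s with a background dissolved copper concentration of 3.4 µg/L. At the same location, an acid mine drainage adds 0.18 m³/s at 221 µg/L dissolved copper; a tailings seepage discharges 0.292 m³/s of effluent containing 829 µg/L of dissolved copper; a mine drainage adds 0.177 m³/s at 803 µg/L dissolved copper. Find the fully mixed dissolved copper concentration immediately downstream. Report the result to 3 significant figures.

After mixing, C = (2.230·3.400 + 0.1800·221.0 + 0.2920·829.0 + 0.1770·803.0) / 2.879 = 431.6/2.879 = 149.9 µg/L.

150 µg/L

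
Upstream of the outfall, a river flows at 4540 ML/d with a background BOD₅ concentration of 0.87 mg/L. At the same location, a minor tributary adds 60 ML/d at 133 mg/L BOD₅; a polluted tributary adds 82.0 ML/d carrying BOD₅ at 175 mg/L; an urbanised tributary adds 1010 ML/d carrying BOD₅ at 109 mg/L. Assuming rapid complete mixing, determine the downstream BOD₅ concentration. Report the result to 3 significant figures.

Conservation of mass: C = (4540·0.8700 + 60.00·133.0 + 82.00·175.0 + 1010·109.0) / 5692 = 136400/5692 = 23.96 mg/L.

24.0 mg/L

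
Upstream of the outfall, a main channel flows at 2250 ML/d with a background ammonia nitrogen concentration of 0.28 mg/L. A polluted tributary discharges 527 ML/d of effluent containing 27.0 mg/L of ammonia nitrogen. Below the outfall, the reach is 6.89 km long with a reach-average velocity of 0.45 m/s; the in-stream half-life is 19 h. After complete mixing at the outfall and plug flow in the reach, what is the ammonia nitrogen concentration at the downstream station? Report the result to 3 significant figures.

4.58 mg/L

Mass balance: C = (2250·0.2800 + 527.0·27.00) / 2777 = 14860/2777 = 5.351 mg/L.
Travel time t = 6.89·1000 / 0.45 = 15310 s = 4.253 h.
Half-life 19 h → k = ln 2 / 19 = 0.03648 h⁻¹ = 0.8756 d⁻¹.
First-order decay: C = 5.351·exp(−k·t) = 5.351·0.8563 = 4.582 mg/L.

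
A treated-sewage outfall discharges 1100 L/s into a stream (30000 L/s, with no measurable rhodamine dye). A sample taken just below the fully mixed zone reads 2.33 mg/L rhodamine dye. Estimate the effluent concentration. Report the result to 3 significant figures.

65.9 mg/L

Mass balance: 30000·0 + 1100·Cₑ = 31100·2.330
→ Cₑ = (31100·2.330 − 30000·0) / 1100 = 65.88 mg/L.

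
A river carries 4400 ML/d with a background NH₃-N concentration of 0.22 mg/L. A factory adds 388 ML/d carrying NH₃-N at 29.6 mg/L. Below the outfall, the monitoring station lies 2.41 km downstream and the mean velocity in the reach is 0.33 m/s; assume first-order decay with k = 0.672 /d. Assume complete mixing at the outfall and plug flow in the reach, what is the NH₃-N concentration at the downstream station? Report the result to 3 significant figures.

2.46 mg/L

Conservation of mass: C = (4400·0.2200 + 388.0·29.60) / 4788 = 12450/4788 = 2.601 mg/L.
Travel time t = 2.41·1000 / 0.33 = 7303 s = 2.029 h.
Applying C = C₀e^(−kt): 2.601 × 0.9448 = 2.457 mg/L.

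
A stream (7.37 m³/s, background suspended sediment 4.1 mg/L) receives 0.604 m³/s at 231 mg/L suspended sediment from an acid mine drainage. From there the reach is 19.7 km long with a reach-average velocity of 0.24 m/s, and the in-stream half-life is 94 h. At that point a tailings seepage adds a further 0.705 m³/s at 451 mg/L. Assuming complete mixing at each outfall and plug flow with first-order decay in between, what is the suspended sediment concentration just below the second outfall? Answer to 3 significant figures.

Flow-weighted average: C = (7.370·4.100 + 0.6040·231.0) / 7.974 = 169.7/7.974 = 21.29 mg/L; combined flow 7.974 m³/s.
Travel time t = 19.7·1000 / 0.24 = 82080 s = 22.80 h.
Half-life 94 h → k = ln 2 / 94 = 0.007374 h⁻¹ = 0.1770 d⁻¹.
After decay, C = 21.29 × e^(−kt) = 21.29 × 0.8452 = 17.99 mg/L.
At the second outfall, C = (7.974·17.99 + 0.7050·451.0) / (7.974 + 0.7050) = 53.17 mg/L.

53.2 mg/L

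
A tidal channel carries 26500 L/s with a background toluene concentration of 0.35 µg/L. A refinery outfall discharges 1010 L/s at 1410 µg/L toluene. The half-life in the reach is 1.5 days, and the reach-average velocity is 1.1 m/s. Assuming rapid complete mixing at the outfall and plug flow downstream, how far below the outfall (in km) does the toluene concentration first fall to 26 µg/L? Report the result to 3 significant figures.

143 km

Conservation of mass: C = (26500·0.3500 + 1010·1410) / 27510 = 1433000/27510 = 52.10 µg/L.
Half-life 1.5 d → k = ln 2 / 1.5 = 0.4621 d⁻¹.
Set 52.10·exp(−k·t) = 26 → t = ln(52.10/26)/k = 130000 s = 36.10 h.
Distance = v·t = 1.1·130000 = 143000 m = 143.0 km.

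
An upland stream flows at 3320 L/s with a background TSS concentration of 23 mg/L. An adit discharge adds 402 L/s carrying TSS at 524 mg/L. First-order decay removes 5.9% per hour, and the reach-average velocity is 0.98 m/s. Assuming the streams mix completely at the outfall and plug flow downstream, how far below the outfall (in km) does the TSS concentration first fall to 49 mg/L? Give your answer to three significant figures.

Flow-weighted average: C = (3320·23.00 + 402.0·524.0) / 3722 = 287000/3722 = 77.11 mg/L.
5.9%/h lost → k = −ln(1 − 0.059) = 0.06081 h⁻¹.
Set 77.11·exp(−k·t) = 49 → t = ln(77.11/49)/k = 26840 s = 7.456 h.
Distance = v·t = 0.98·26840 = 26310 m = 26.31 km.

26.3 km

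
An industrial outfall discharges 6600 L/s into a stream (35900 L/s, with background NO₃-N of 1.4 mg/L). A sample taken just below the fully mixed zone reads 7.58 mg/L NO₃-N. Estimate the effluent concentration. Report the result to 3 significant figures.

41.2 mg/L

Mass balance: 35900·1.400 + 6600·Cₑ = 42500·7.580
→ Cₑ = (42500·7.580 − 35900·1.400) / 6600 = 41.20 mg/L.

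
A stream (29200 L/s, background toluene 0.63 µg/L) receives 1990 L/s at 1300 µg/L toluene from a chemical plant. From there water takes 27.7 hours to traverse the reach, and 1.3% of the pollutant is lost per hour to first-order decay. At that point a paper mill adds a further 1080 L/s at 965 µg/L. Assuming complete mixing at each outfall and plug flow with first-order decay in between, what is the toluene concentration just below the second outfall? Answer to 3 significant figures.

Conservation of mass: C = (29200·0.6300 + 1990·1300) / 31190 = 2605000/31190 = 83.53 µg/L; combined flow 31190 L/s.
1.3%/h lost → k = −ln(1 − 0.013) = 0.01309 h⁻¹.
First-order decay: C = 83.53·exp(−k·t) = 83.53·0.6960 = 58.14 µg/L.
Second outfall: C = (31190·58.14 + 1080·965.0)/32270 = 88.49 µg/L.

88.5 µg/L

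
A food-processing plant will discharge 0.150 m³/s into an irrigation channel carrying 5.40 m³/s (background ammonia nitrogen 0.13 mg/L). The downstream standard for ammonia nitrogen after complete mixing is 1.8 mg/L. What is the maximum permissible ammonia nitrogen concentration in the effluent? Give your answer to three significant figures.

At the limit, (Qr·Cr + Qe·Cₑ)/(Qr + Qe) = 1.8:
Cₑ = (5.550·1.8 − 5.400·0.1300) / 0.1500 = 61.92 mg/L.

61.9 mg/L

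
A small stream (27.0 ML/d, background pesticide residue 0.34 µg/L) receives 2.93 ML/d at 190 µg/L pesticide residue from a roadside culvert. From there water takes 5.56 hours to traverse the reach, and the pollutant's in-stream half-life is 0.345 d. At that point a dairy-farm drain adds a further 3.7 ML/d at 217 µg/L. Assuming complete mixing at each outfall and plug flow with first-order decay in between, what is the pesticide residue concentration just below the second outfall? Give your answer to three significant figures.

34.4 µg/L

Conservation of mass: C = (27.00·0.3400 + 2.930·190.0) / 29.93 = 565.9/29.93 = 18.91 µg/L; combined flow 29.93 ML/d.
Half-life 0.345 d → k = ln 2 / 0.345 = 2.009 d⁻¹.
First-order decay: C = 18.91·exp(−k·t) = 18.91·0.6279 = 11.87 µg/L.
Second outfall: C = (29.93·11.87 + 3.700·217.0)/33.63 = 34.44 µg/L.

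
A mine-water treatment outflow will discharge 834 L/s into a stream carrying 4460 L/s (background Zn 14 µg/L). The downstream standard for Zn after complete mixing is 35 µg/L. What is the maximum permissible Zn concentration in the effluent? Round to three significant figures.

147 µg/L

At the limit, (Qr·Cr + Qe·Cₑ)/(Qr + Qe) = 35:
Cₑ = (5294·35 − 4460·14.00) / 834.0 = 147.3 µg/L.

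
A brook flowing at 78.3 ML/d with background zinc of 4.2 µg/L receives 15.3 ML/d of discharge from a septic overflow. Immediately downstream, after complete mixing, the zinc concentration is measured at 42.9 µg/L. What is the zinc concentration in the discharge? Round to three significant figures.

241 µg/L

Mass balance: 78.30·4.200 + 15.30·Cₑ = 93.60·42.90
→ Cₑ = (93.60·42.90 − 78.30·4.200) / 15.30 = 241.0 µg/L.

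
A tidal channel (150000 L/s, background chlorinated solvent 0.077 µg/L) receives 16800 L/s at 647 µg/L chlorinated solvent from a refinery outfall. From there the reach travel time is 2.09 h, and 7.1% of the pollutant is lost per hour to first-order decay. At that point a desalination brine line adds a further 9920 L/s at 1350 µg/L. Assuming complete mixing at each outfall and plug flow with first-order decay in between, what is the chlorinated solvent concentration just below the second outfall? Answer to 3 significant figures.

Mixed concentration C = ΣQC/ΣQ = (150000·0.07700 + 16800·647.0) / 166800 = 10880000/166800 = 65.23 µg/L; combined flow 166800 L/s.
7.1%/h lost → k = −ln(1 − 0.071) = 0.07365 h⁻¹.
Applying C = C₀e^(−kt): 65.23 × 0.8573 = 55.93 µg/L.
At the second outfall, C = (166800·55.93 + 9920·1350) / (166800 + 9920) = 128.6 µg/L.

129 µg/L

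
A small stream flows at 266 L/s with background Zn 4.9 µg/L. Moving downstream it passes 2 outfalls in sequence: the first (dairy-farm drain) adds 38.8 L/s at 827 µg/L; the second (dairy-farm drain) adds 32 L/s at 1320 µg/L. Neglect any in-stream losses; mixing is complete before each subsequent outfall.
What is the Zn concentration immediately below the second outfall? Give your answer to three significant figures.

225 µg/L

After outfall 1: Q = 266.0 + 38.80 = 304.8 L/s; C = (266.0·4.900 + 38.80·827.0)/304.8 = 109.6 µg/L.
After outfall 2: Q = 304.8 + 32.00 = 336.8 L/s; C = (304.8·109.6 + 32.00·1320)/336.8 = 224.6 µg/L.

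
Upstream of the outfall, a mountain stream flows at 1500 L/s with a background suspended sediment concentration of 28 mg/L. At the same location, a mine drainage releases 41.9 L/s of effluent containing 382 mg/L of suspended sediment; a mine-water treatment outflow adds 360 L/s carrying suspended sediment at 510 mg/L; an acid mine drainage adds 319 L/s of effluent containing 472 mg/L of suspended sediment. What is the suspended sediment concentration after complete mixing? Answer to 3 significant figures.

Mass balance: C = (1500·28.00 + 41.90·382.0 + 360.0·510.0 + 319.0·472.0) / 2221 = 392200/2221 = 176.6 mg/L.

177 mg/L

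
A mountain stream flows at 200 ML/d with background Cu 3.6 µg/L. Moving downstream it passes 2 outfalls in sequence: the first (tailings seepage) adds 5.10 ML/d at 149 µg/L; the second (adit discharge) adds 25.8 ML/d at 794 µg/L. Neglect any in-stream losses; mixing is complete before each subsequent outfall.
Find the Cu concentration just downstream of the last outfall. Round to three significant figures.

Below outfall 1: Q → 205.1 ML/d, C = (200.0·3.600 + 5.100·149.0)/205.1 = 7.216 µg/L.
Below outfall 2: Q → 230.9 ML/d, C = (205.1·7.216 + 25.80·794.0)/230.9 = 95.13 µg/L.

95.1 µg/L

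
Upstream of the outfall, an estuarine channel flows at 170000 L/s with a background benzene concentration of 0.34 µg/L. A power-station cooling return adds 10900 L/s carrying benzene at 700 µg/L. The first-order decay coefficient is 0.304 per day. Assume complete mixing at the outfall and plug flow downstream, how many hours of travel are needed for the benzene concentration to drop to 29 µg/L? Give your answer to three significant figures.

Conservation of mass: C = (170000·0.3400 + 10900·700.0) / 180900 = 7688000/180900 = 42.50 µg/L.
42.50·exp(−k·t) = 29 → t = ln(42.50/29)/k = 108600 s = 30.17 h.

30.2 h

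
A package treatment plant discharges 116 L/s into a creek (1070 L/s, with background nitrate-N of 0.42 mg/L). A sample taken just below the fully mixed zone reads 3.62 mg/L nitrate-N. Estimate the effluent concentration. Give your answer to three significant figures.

33.1 mg/L

Mass balance: 1070·0.4200 + 116.0·Cₑ = 1186·3.620
→ Cₑ = (1186·3.620 − 1070·0.4200) / 116.0 = 33.14 mg/L.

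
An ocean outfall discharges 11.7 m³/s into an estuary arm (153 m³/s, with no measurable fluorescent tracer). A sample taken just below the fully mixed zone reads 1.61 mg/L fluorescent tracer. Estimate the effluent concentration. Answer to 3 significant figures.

Mass balance: 153.0·0 + 11.70·Cₑ = 164.7·1.610
→ Cₑ = (164.7·1.610 − 153.0·0) / 11.70 = 22.66 mg/L.

22.7 mg/L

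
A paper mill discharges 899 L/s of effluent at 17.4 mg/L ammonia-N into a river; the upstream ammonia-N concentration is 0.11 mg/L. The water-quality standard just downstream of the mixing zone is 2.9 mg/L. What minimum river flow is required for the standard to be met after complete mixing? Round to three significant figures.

4670 L/s

Set C_mix = 2.9: (Q·0.1100 + 899.0·17.40) / (Q + 899.0) = 2.9
→ Q = 899.0·(17.40 − 2.9)/(2.9 − 0.1100) = 4672 L/s.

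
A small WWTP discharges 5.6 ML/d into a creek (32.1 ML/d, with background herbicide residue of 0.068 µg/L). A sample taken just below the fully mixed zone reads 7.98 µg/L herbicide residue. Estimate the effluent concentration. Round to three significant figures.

Mass balance: 32.10·0.06800 + 5.600·Cₑ = 37.70·7.980
→ Cₑ = (37.70·7.980 − 32.10·0.06800) / 5.600 = 53.33 µg/L.

53.3 µg/L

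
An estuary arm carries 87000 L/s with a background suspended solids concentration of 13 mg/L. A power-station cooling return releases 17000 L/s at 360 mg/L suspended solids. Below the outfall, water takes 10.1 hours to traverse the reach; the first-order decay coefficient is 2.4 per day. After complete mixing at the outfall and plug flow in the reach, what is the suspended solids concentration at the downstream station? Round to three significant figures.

25.4 mg/L

After mixing, C = (87000·13.00 + 17000·360.0) / 104000 = 7251000/104000 = 69.72 mg/L.
Decay over the reach: 69.72·exp(−kt) = 69.72·0.3642 = 25.39 mg/L.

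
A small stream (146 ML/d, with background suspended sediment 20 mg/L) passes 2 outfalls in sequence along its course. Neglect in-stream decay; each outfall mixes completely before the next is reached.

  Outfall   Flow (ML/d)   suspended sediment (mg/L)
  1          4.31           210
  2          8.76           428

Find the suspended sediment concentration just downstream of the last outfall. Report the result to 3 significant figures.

After outfall 1: Q = 146.0 + 4.310 = 150.3 ML/d; C = (146.0·20.00 + 4.310·210.0)/150.3 = 25.45 mg/L.
After outfall 2: Q = 150.3 + 8.760 = 159.1 ML/d; C = (150.3·25.45 + 8.760·428.0)/159.1 = 47.62 mg/L.

47.6 mg/L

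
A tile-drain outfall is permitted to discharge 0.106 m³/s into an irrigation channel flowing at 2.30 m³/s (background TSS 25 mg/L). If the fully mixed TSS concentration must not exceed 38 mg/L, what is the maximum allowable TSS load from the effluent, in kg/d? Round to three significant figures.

2930 kg/d

Mass balance at the limit: 2.300·25.00 + 0.1060·Cₑ = 2.406·38 → Cₑ = 320.1 mg/L.
Load = 0.1060 m³/s × 320.1 g/m³ × 86 400 s/d = 2931 kg/d.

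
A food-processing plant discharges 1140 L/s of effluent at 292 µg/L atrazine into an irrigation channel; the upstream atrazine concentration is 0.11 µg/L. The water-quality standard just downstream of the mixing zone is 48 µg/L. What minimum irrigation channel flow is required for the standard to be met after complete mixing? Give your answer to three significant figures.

Set C_mix = 48: (Q·0.1100 + 1140·292.0) / (Q + 1140) = 48
→ Q = 1140·(292.0 − 48)/(48 − 0.1100) = 5808 L/s.

5810 L/s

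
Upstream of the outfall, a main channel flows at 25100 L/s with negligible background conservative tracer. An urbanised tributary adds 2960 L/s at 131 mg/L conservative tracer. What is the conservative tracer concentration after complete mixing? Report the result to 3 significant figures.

Mass balance: C = (25100·0 + 2960·131.0) / 28060 = 387800/28060 = 13.82 mg/L.

13.8 mg/L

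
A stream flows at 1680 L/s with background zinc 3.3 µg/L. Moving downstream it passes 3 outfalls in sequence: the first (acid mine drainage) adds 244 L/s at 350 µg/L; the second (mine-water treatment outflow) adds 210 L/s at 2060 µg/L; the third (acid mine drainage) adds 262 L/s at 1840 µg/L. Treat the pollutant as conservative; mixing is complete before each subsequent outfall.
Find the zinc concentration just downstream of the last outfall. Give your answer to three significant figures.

After outfall 1: Q = 1680 + 244.0 = 1924 L/s; C = (1680·3.300 + 244.0·350.0)/1924 = 47.27 µg/L.
After outfall 2: Q = 1924 + 210.0 = 2134 L/s; C = (1924·47.27 + 210.0·2060)/2134 = 245.3 µg/L.
After outfall 3: Q = 2134 + 262.0 = 2396 L/s; C = (2134·245.3 + 262.0·1840)/2396 = 419.7 µg/L.

420 µg/L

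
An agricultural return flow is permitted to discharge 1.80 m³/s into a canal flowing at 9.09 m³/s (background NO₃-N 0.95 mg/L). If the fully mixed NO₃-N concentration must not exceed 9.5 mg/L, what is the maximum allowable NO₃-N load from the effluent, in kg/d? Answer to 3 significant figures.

8190 kg/d

Mass balance at the limit: 9.090·0.9500 + 1.800·Cₑ = 10.89·9.5 → Cₑ = 52.68 mg/L.
Load = 1.800 m³/s × 52.68 g/m³ × 86 400 s/d = 8192 kg/d.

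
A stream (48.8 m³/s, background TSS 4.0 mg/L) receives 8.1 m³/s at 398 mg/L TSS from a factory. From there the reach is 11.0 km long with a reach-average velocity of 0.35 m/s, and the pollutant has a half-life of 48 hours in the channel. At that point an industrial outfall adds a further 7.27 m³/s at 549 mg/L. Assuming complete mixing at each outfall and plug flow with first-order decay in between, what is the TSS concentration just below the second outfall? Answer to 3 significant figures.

109 mg/L

After mixing, C = (48.80·4.000 + 8.100·398.0) / 56.90 = 3419/56.90 = 60.09 mg/L; combined flow 56.90 m³/s.
Travel time t = 11.0·1000 / 0.35 = 31430 s = 8.730 h.
Half-life 48 h → k = ln 2 / 48 = 0.01444 h⁻¹ = 0.3466 d⁻¹.
First-order decay: C = 60.09·exp(−k·t) = 60.09·0.8816 = 52.97 mg/L.
Second outfall: C = (56.90·52.97 + 7.270·549.0)/64.17 = 109.2 mg/L.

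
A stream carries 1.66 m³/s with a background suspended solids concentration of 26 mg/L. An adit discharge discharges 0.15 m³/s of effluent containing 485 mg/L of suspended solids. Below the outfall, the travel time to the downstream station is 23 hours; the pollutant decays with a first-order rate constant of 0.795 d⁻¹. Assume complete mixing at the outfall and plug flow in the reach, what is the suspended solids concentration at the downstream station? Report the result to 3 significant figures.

29.9 mg/L

Mass balance: C = (1.660·26.00 + 0.1500·485.0) / 1.810 = 115.9/1.810 = 64.04 mg/L.
Decay over the reach: 64.04·exp(−kt) = 64.04·0.4668 = 29.89 mg/L.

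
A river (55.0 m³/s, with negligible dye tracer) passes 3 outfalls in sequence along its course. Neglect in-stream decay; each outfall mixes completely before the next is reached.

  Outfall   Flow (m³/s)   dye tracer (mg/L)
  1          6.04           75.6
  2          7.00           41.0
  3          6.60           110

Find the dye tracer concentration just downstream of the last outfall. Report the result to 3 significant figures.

Below outfall 1: Q → 61.04 m³/s, C = (55.00·0 + 6.040·75.60)/61.04 = 7.481 mg/L.
Below outfall 2: Q → 68.04 m³/s, C = (61.04·7.481 + 7.000·41.00)/68.04 = 10.93 mg/L.
Below outfall 3: Q → 74.64 m³/s, C = (68.04·10.93 + 6.600·110.0)/74.64 = 19.69 mg/L.

19.7 mg/L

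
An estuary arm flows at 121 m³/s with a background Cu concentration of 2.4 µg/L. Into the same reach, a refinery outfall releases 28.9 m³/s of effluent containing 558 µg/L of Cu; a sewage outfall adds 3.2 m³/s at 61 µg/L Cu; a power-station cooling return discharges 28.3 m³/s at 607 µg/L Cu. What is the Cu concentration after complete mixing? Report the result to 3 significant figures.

186 µg/L

Flow-weighted average: C = (121.0·2.400 + 28.90·558.0 + 3.200·61.00 + 28.30·607.0) / 181.4 = 33790/181.4 = 186.3 µg/L.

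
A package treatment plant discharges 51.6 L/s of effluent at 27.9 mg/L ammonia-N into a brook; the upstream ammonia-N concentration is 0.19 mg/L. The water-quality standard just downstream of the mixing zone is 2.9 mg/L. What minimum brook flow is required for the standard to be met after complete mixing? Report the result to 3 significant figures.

476 L/s

Set C_mix = 2.9: (Q·0.1900 + 51.60·27.90) / (Q + 51.60) = 2.9
→ Q = 51.60·(27.90 − 2.9)/(2.9 − 0.1900) = 476.0 L/s.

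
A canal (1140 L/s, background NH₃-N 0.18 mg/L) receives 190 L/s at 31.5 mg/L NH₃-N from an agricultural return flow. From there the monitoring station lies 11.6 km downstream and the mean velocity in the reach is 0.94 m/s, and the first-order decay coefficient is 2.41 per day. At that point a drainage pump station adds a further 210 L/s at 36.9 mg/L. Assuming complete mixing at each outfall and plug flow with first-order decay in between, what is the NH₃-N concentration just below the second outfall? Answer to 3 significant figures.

After mixing, C = (1140·0.1800 + 190.0·31.50) / 1330 = 6190/1330 = 4.654 mg/L; combined flow 1330 L/s.
Travel time t = 11.6·1000 / 0.94 = 12340 s = 3.428 h.
Decay over the reach: 4.654·exp(−kt) = 4.654·0.7088 = 3.299 mg/L.
Second outfall: C = (1330·3.299 + 210.0·36.90)/1540 = 7.881 mg/L.

7.88 mg/L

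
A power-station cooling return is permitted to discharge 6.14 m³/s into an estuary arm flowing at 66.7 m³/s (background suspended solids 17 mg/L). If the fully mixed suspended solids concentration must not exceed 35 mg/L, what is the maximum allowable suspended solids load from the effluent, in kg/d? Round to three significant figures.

Mass balance at the limit: 66.70·17.00 + 6.140·Cₑ = 72.84·35 → Cₑ = 230.5 mg/L.
Load = 6.140 m³/s × 230.5 g/m³ × 86 400 s/d = 122300 kg/d.

122000 kg/d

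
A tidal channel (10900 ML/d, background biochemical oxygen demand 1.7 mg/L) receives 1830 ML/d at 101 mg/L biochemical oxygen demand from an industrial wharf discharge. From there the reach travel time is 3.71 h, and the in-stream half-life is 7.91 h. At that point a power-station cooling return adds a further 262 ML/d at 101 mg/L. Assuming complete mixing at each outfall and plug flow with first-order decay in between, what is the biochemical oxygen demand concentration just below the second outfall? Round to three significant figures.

Mass balance: C = (10900·1.700 + 1830·101.0) / 12730 = 203400/12730 = 15.97 mg/L; combined flow 12730 ML/d.
Half-life 7.91 h → k = ln 2 / 7.91 = 0.08763 h⁻¹ = 2.103 d⁻¹.
First-order decay: C = 15.97·exp(−k·t) = 15.97·0.7225 = 11.54 mg/L.
Second outfall: C = (12730·11.54 + 262.0·101.0)/12990 = 13.35 mg/L.

13.3 mg/L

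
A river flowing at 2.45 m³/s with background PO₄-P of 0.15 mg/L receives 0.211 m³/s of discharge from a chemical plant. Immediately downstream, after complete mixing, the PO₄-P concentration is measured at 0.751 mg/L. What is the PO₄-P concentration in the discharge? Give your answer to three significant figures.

7.73 mg/L

Mass balance: 2.450·0.1500 + 0.2110·Cₑ = 2.661·0.7510
→ Cₑ = (2.661·0.7510 − 2.450·0.1500) / 0.2110 = 7.729 mg/L.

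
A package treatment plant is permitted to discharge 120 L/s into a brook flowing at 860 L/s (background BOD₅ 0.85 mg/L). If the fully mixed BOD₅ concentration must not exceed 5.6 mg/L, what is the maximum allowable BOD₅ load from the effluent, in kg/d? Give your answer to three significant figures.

411 kg/d

Mass balance at the limit: 860.0·0.8500 + 120.0·Cₑ = 980.0·5.6 → Cₑ = 39.64 mg/L.
120.0 L/s = 0.1200 m³/s. Load = 0.1200 m³/s × 39.64 g/m³ × 86 400 s/d = 411.0 kg/d.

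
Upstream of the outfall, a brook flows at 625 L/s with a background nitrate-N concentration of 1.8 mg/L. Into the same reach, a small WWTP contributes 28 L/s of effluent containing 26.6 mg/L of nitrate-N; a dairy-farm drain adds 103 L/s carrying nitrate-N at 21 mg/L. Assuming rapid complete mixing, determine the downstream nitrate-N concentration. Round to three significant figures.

Conservation of mass: C = (625.0·1.800 + 28.00·26.60 + 103.0·21.00) / 756.0 = 4033/756.0 = 5.334 mg/L.

5.33 mg/L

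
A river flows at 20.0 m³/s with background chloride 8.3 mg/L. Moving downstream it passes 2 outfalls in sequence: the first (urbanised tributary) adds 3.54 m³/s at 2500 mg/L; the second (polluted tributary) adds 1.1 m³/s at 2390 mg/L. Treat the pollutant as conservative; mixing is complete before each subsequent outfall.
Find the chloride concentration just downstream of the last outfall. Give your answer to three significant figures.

473 mg/L

After outfall 1: Q = 20.00 + 3.540 = 23.54 m³/s; C = (20.00·8.300 + 3.540·2500)/23.54 = 383.0 mg/L.
After outfall 2: Q = 23.54 + 1.100 = 24.64 m³/s; C = (23.54·383.0 + 1.100·2390)/24.64 = 472.6 mg/L.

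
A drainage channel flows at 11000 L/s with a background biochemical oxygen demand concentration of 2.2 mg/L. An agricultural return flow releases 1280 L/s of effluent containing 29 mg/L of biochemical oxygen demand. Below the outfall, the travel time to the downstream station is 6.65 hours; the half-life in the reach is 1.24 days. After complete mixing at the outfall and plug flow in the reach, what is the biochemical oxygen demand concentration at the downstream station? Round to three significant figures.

After mixing, C = (11000·2.200 + 1280·29.00) / 12280 = 61320/12280 = 4.993 mg/L.
Half-life 1.24 d → k = ln 2 / 1.24 = 0.5590 d⁻¹.
Applying C = C₀e^(−kt): 4.993 × 0.8565 = 4.277 mg/L.

4.28 mg/L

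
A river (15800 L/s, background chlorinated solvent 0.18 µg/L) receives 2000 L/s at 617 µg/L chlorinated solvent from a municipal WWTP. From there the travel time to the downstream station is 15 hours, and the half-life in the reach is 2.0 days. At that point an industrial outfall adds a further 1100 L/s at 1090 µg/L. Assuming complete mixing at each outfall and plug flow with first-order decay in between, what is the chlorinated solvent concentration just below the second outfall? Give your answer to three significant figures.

Mixed concentration C = ΣQC/ΣQ = (15800·0.1800 + 2000·617.0) / 17800 = 1237000/17800 = 69.49 µg/L; combined flow 17800 L/s.
Half-life 2.0 d → k = ln 2 / 2.0 = 0.3466 d⁻¹.
Decay over the reach: 69.49·exp(−kt) = 69.49·0.8052 = 55.95 µg/L.
Second outfall: C = (17800·55.95 + 1100·1090)/18900 = 116.1 µg/L.

116 µg/L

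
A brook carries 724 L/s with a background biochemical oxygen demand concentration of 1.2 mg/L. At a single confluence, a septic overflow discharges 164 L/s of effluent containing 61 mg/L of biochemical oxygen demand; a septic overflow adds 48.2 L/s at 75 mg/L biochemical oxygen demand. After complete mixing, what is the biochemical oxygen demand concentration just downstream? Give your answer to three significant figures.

15.5 mg/L

Flow-weighted average: C = (724.0·1.200 + 164.0·61.00 + 48.20·75.00) / 936.2 = 14490/936.2 = 15.48 mg/L.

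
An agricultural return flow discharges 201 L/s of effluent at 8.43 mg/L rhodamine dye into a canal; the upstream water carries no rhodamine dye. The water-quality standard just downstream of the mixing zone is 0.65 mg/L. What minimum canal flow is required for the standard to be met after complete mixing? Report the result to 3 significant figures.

2410 L/s

Set C_mix = 0.65: (Q·0 + 201.0·8.430) / (Q + 201.0) = 0.65
→ Q = 201.0·(8.430 − 0.65)/(0.65 − 0) = 2406 L/s.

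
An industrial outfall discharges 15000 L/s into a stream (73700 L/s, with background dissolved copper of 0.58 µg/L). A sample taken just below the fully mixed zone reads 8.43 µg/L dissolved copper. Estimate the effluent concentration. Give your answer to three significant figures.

Mass balance: 73700·0.5800 + 15000·Cₑ = 88700·8.430
→ Cₑ = (88700·8.430 − 73700·0.5800) / 15000 = 47.00 µg/L.

47.0 µg/L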